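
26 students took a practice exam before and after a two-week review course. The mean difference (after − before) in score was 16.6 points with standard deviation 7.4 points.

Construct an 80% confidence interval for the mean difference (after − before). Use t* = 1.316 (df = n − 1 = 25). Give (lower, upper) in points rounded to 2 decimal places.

(14.69, 18.51)

This is a matched-pairs design, so SE = s_d/√n = 7.4/√26 = 1.4513.
Margin = 1.316 × 1.4513 = 1.9099; the interval is 16.6 ± 1.9099 = (14.69, 18.51).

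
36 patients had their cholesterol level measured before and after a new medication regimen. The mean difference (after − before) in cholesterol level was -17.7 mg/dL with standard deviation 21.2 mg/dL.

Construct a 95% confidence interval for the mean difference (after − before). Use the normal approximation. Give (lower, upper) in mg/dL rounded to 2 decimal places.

Paired design: SE = s_d/√n = 21.2/√36 = 3.5333.
z* = 1.960; margin of error = 1.960 × 3.5333 = 6.9253.
-17.7 ± 6.9253 → (-24.63, -10.77).

(-24.63, -10.77)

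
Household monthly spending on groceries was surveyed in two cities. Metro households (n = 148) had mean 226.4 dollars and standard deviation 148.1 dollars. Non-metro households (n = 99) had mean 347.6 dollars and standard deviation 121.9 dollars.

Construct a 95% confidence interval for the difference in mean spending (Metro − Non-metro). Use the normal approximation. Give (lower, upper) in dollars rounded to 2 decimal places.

SE₁ = s₁/√n₁ = 148.1/√148 = 12.1737; SE₂ = 121.9/√99 = 12.2514.
Independent samples, unequal variances: SE_diff = √(SE₁² + SE₂²) = √(148.19897169 + 150.09680196) = 17.2712.
z* = 1.960, so margin of error = 1.960 × 17.2712 = 33.8516.
Difference in means = 226.4 − 347.6 = -121.2000.
-121.2000 ± 33.8516 → (-155.05, -87.35).

(-155.05, -87.35)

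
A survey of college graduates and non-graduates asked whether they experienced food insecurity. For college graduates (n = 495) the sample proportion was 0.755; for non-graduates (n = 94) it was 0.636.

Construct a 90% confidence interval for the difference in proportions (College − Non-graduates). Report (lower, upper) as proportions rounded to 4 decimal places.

The two standard errors are √(0.7550×0.2450/495) = 0.01933 and √(0.6360×0.3640/94) = 0.04963.
Because the samples are independent, SE_diff = √(0.01933² + 0.04963²) = 0.05326.
Using z* = 1.645 for 90%, ME = 1.645 × 0.05326 = 0.08761.
p̂₁ − p̂₂ = 0.1190; interval 0.1190 ± 0.08761 gives (0.0314, 0.2066).

(0.0314, 0.2066)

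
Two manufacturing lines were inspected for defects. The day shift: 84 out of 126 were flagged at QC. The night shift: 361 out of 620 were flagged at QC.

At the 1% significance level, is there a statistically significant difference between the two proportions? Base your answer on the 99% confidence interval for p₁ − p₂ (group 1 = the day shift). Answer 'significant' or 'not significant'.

not significant

p̂₁ = 84/126 = 0.6667 and p̂₂ = 361/620 = 0.5823.
SE₁ = √(p̂₁(1−p̂₁)/n₁) = √(0.6667·0.3333/126) = 0.04200; SE₂ = √(0.5823·0.4177/620) = 0.01981.
Independent samples: SE of the difference = √(SE₁² + SE₂²) = √(0.001764 + 0.0003924361) = 0.04644.
z* for 99% confidence is 2.576, so the margin of error is 2.576 × 0.04644 = 0.11963.
Point estimate p̂₁ − p̂₂ = 0.6667 − 0.5823 = 0.0844.
0.0844 ± 0.11963 → (-0.03523, 0.20403).
The interval (-0.03523, 0.20403) contains 0, so the difference is not significant.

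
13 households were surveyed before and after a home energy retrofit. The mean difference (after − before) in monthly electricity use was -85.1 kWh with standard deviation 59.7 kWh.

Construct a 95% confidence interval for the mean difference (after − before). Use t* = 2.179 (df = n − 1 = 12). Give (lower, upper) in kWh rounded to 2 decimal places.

(-121.18, -49.02)

Paired design: SE = s_d/√n = 59.7/√13 = 16.5578.
t* = 2.179; margin of error = 2.179 × 16.5578 = 36.0794.
-85.1 ± 36.0794 → (-121.18, -49.02).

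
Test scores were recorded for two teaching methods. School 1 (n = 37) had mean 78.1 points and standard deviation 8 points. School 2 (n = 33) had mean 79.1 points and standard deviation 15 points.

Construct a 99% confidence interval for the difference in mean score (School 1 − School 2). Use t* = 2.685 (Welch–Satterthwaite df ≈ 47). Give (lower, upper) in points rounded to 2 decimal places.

Standard errors of each mean: 8/√37 = 1.3152 and 15/√33 = 2.6112.
SE(x̄₁ − x̄₂) = √(1.3152² + 2.6112²) = 2.9237 for independent samples with unequal variances.
With t* = 2.685, the margin is 2.685 × 2.9237 = 7.8501.
x̄₁ − x̄₂ = 78.1 − 79.1 = -1.0000; the interval is -1.0000 ± 7.8501 = (-8.85, 6.85).

(-8.85, 6.85)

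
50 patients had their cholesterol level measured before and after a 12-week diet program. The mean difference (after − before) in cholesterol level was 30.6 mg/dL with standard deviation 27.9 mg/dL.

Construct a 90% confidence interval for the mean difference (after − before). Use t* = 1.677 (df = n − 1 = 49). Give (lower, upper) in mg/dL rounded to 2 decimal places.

Paired design: SE = s_d/√n = 27.9/√50 = 3.9457.
t* = 1.677; margin of error = 1.677 × 3.9457 = 6.6169.
30.6 ± 6.6169 → (23.98, 37.22).

(23.98, 37.22)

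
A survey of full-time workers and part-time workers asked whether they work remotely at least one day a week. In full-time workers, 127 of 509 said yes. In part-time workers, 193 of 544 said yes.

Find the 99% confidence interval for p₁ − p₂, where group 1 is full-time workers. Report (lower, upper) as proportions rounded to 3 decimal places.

(-0.178, -0.033)

p̂₁ = 127/509 = 0.2495 and p̂₂ = 193/544 = 0.3548.
SE₁ = √(p̂₁(1−p̂₁)/n₁) = √(0.2495·0.7505/509) = 0.01918; SE₂ = √(0.3548·0.6452/544) = 0.02051.
Independent samples: SE of the difference = √(SE₁² + SE₂²) = √(0.0003678724 + 0.0004206601) = 0.02808.
z* for 99% confidence is 2.576, so the margin of error is 2.576 × 0.02808 = 0.07233.
Point estimate p̂₁ − p̂₂ = 0.2495 − 0.3548 = -0.1053.
-0.1053 ± 0.07233 → (-0.178, -0.033).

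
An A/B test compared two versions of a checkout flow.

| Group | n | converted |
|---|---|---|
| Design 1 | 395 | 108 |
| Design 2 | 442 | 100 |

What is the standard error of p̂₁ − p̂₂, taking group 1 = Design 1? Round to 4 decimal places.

0.0300

p̂₁ = 108/395 = 0.2734 and p̂₂ = 100/442 = 0.2262.
SE₁ = √(p̂₁(1−p̂₁)/n₁) = √(0.2734·0.7266/395) = 0.02243; SE₂ = √(0.2262·0.7738/442) = 0.01990.
Independent samples: SE of the difference = √(SE₁² + SE₂²) = √(0.0005031049 + 0.00039601) = 0.02999.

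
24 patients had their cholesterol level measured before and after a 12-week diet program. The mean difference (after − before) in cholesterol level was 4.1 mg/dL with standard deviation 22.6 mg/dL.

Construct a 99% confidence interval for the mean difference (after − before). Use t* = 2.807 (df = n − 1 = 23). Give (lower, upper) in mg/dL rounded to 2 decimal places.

Paired design: SE = s_d/√n = 22.6/√24 = 4.6132.
t* = 2.807; margin of error = 2.807 × 4.6132 = 12.9493.
4.1 ± 12.9493 → (-8.85, 17.05).

(-8.85, 17.05)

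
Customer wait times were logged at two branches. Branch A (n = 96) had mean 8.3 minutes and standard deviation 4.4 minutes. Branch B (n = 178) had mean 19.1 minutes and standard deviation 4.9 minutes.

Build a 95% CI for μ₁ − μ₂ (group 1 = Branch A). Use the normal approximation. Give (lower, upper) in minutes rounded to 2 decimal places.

SE₁ = s₁/√n₁ = 4.4/√96 = 0.4491; SE₂ = 4.9/√178 = 0.3673.
Independent samples, unequal variances: SE_diff = √(SE₁² + SE₂²) = √(0.20169081 + 0.13490929) = 0.5802.
z* = 1.960, so margin of error = 1.960 × 0.5802 = 1.1372.
Difference in means = 8.3 − 19.1 = -10.8000.
-10.8000 ± 1.1372 → (-11.94, -9.66).

(-11.94, -9.66)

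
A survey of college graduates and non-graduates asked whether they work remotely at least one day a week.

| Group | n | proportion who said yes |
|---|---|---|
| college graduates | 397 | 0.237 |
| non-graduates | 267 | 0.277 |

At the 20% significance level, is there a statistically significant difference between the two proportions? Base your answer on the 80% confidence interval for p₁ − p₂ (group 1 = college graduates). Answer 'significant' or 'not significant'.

not significant

The two standard errors are √(0.2370×0.7630/397) = 0.02134 and √(0.2770×0.7230/267) = 0.02739.
Because the samples are independent, SE_diff = √(0.02134² + 0.02739²) = 0.03472.
Using z* = 1.282 for 80%, ME = 1.282 × 0.03472 = 0.04451.
p̂₁ − p̂₂ = -0.0400; interval -0.0400 ± 0.04451 gives (-0.08451, 0.00451).
The interval (-0.08451, 0.00451) contains 0, so the difference is not significant.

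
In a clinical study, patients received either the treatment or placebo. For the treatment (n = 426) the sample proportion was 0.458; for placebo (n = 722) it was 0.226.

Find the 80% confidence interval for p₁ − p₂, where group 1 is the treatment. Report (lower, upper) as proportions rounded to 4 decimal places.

SE₁ = √(p̂₁(1−p̂₁)/n₁) = √(0.4580·0.5420/426) = 0.02414; SE₂ = √(0.2260·0.7740/722) = 0.01557.
Independent samples: SE of the difference = √(SE₁² + SE₂²) = √(0.0005827396 + 0.0002424249) = 0.02873.
z* for 80% confidence is 1.282, so the margin of error is 1.282 × 0.02873 = 0.03683.
Point estimate p̂₁ − p̂₂ = 0.4580 − 0.2260 = 0.2320.
0.2320 ± 0.03683 → (0.1952, 0.2688).

(0.1952, 0.2688)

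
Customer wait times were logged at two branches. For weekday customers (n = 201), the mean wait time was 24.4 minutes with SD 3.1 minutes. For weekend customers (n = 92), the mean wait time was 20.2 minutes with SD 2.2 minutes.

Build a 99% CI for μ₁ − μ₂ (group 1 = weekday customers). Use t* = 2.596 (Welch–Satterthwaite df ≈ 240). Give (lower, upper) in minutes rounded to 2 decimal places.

(3.38, 5.02)

Per-group SEs: s₁/√n₁ = 3.1/√201 = 0.2187, s₂/√n₂ = 2.2/√92 = 0.2294.
Unpooled SE of the difference: √(0.04782969 + 0.05262436) = 0.3169.
Margin of error = t* · SE = 2.596 × 0.3169 = 0.8227.
x̄₁ − x̄₂ = 24.4 − 20.2 = 4.2000.
CI: 4.2000 ± 0.8227 = (3.38, 5.02).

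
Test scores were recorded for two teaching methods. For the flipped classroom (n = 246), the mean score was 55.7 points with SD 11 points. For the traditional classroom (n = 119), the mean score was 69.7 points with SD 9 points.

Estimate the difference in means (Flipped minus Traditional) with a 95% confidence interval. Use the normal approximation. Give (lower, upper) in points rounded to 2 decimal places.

Per-group SEs: s₁/√n₁ = 11/√246 = 0.7013, s₂/√n₂ = 9/√119 = 0.8250.
Unpooled SE of the difference: √(0.49182169 + 0.680625) = 1.0828.
Margin of error = z* · SE = 1.960 × 1.0828 = 2.1223.
x̄₁ − x̄₂ = 55.7 − 69.7 = -14.0000.
CI: -14.0000 ± 2.1223 = (-16.12, -11.88).

(-16.12, -11.88)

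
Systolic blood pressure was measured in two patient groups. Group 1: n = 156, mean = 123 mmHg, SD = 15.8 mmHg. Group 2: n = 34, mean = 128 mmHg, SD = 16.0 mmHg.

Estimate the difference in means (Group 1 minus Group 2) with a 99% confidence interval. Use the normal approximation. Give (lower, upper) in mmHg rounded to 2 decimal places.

Standard errors of each mean: 15.8/√156 = 1.2650 and 16.0/√34 = 2.7440.
SE(x̄₁ − x̄₂) = √(1.2650² + 2.7440²) = 3.0215 for independent samples with unequal variances.
With z* = 2.576, the margin is 2.576 × 3.0215 = 7.7834.
x̄₁ − x̄₂ = 123 − 128 = -5.0000; the interval is -5.0000 ± 7.7834 = (-12.78, 2.78).

(-12.78, 2.78)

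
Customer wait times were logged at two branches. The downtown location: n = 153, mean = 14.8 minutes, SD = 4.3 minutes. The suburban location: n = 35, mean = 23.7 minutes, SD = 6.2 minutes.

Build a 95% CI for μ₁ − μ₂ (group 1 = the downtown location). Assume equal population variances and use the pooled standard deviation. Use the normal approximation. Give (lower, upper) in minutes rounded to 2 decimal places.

(-10.63, -7.17)

s_p = √[((n₁−1)s₁² + (n₂−1)s₂²)/(n₁+n₂−2)] = √[(152·4.3² + 34·6.2²)/186] = 4.7050.
SE = 4.7050·√(1/153 + 1/35) = 0.8816.
With z* = 1.960, margin = 1.960 × 0.8816 = 1.7279.
x̄₁ − x̄₂ = 14.8 − 23.7 = -8.9000; interval -8.9000 ± 1.7279 = (-10.63, -7.17).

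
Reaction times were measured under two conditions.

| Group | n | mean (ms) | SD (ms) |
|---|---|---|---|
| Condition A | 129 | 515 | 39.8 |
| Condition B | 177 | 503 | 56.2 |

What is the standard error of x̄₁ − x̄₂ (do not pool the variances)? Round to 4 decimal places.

5.4885

Standard errors of each mean: 39.8/√129 = 3.5042 and 56.2/√177 = 4.2243.
SE(x̄₁ − x̄₂) = √(3.5042² + 4.2243²) = 5.4885 for independent samples with unequal variances.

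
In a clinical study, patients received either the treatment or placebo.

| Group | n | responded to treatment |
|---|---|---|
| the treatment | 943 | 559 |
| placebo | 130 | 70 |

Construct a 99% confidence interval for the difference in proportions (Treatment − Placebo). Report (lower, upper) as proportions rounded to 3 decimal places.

p̂₁ = 559/943 = 0.5928 and p̂₂ = 70/130 = 0.5385.
SE₁ = √(p̂₁(1−p̂₁)/n₁) = √(0.5928·0.4072/943) = 0.01600; SE₂ = √(0.5385·0.4615/130) = 0.04372.
Independent samples: SE of the difference = √(SE₁² + SE₂²) = √(0.000256 + 0.0019114384) = 0.04656.
z* for 99% confidence is 2.576, so the margin of error is 2.576 × 0.04656 = 0.11994.
Point estimate p̂₁ − p̂₂ = 0.5928 − 0.5385 = 0.0543.
0.0543 ± 0.11994 → (-0.066, 0.174).

(-0.066, 0.174)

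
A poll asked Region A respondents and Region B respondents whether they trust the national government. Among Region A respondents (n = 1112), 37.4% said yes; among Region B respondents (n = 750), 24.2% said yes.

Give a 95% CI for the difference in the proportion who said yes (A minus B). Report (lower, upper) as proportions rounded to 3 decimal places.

Each SE is √(p̂(1−p̂)/n): √(0.3740·0.6260/1112) = 0.01451 and √(0.2420·0.7580/750) = 0.01564.
SE(p̂₁ − p̂₂) = √(SE₁² + SE₂²) = √(0.0002105401 + 0.0002446096) = 0.02133, since the two samples are independent.
At 95% confidence z* = 1.960; margin = 1.960 × 0.02133 = 0.04181.
The difference is 0.3740 − 0.2420 = 0.1320, so the interval is 0.1320 ± 0.04181 = (0.090, 0.174).

(0.090, 0.174)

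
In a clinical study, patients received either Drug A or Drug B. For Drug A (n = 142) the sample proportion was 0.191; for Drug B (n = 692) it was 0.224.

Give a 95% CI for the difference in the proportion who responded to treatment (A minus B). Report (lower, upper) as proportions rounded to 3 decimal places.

(-0.105, 0.039)

The two standard errors are √(0.1910×0.8090/142) = 0.03299 and √(0.2240×0.7760/692) = 0.01585.
Because the samples are independent, SE_diff = √(0.03299² + 0.01585²) = 0.03660.
Using z* = 1.960 for 95%, ME = 1.960 × 0.03660 = 0.07174.
p̂₁ − p̂₂ = -0.0330; interval -0.0330 ± 0.07174 gives (-0.105, 0.039).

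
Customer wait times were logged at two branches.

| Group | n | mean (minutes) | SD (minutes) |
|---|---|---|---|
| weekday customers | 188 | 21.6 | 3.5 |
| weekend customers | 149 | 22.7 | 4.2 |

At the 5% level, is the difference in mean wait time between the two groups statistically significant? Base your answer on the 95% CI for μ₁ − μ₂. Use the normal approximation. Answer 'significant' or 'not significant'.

Standard errors of each mean: 3.5/√188 = 0.2553 and 4.2/√149 = 0.3441.
SE(x̄₁ − x̄₂) = √(0.2553² + 0.3441²) = 0.4285 for independent samples with unequal variances.
With z* = 1.960, the margin is 1.960 × 0.4285 = 0.8399.
x̄₁ − x̄₂ = 21.6 − 22.7 = -1.1000; the interval is -1.1000 ± 0.8399 = (-1.9399, -0.2601).
The interval (-1.9399, -0.2601) does not contain 0, so the difference is significant.

significant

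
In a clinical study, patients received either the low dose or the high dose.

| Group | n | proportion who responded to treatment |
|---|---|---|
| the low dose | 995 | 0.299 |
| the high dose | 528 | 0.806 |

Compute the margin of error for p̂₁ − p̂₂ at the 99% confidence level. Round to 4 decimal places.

SE₁ = √(p̂₁(1−p̂₁)/n₁) = √(0.2990·0.7010/995) = 0.01451; SE₂ = √(0.8060·0.1940/528) = 0.01721.
Independent samples: SE of the difference = √(SE₁² + SE₂²) = √(0.0002105401 + 0.0002961841) = 0.02251.
z* for 99% confidence is 2.576, so the margin of error is 2.576 × 0.02251 = 0.05799.

0.0580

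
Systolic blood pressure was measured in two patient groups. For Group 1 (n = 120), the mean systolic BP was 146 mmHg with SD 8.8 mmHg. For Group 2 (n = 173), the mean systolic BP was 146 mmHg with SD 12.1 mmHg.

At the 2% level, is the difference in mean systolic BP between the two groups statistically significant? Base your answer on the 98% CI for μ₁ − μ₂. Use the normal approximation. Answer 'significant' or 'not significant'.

not significant

SE₁ = s₁/√n₁ = 8.8/√120 = 0.8033; SE₂ = 12.1/√173 = 0.9199.
Independent samples, unequal variances: SE_diff = √(SE₁² + SE₂²) = √(0.64529089 + 0.84621601) = 1.2213.
z* = 2.326, so margin of error = 2.326 × 1.2213 = 2.8407.
Difference in means = 146 − 146 = 0.0000.
0.0000 ± 2.8407 → (-2.8407, 2.8407).
The interval (-2.8407, 2.8407) contains 0, so the difference is not significant.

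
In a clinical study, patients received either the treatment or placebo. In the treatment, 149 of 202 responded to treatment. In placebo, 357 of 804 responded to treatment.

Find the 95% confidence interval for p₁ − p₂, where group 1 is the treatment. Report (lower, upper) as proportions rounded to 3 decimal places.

(0.224, 0.363)

Sample proportions: 149/202 = 0.7376, 357/804 = 0.4440.
Each SE is √(p̂(1−p̂)/n): √(0.7376·0.2624/202) = 0.03095 and √(0.4440·0.5560/804) = 0.01752.
SE(p̂₁ − p̂₂) = √(SE₁² + SE₂²) = √(0.0009579025 + 0.0003069504) = 0.03556, since the two samples are independent.
At 95% confidence z* = 1.960; margin = 1.960 × 0.03556 = 0.06970.
The difference is 0.7376 − 0.4440 = 0.2936, so the interval is 0.2936 ± 0.06970 = (0.224, 0.363).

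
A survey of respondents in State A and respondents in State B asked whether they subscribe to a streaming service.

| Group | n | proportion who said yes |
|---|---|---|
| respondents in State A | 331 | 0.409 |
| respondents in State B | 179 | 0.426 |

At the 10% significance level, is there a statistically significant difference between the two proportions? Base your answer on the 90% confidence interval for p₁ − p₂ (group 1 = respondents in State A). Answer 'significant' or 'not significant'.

not significant

SE₁ = √(p̂₁(1−p̂₁)/n₁) = √(0.4090·0.5910/331) = 0.02702; SE₂ = √(0.4260·0.5740/179) = 0.03696.
Independent samples: SE of the difference = √(SE₁² + SE₂²) = √(0.0007300804 + 0.0013660416) = 0.04578.
z* for 90% confidence is 1.645, so the margin of error is 1.645 × 0.04578 = 0.07531.
Point estimate p̂₁ − p̂₂ = 0.4090 − 0.4260 = -0.0170.
-0.0170 ± 0.07531 → (-0.09231, 0.05831).
The interval (-0.09231, 0.05831) contains 0, so the difference is not significant.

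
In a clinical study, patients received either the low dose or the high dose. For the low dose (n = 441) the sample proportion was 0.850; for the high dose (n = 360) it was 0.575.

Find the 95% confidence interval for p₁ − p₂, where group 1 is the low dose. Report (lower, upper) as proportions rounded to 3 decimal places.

(0.214, 0.336)

SE₁ = √(p̂₁(1−p̂₁)/n₁) = √(0.8500·0.1500/441) = 0.01700; SE₂ = √(0.5750·0.4250/360) = 0.02605.
Independent samples: SE of the difference = √(SE₁² + SE₂²) = √(0.000289 + 0.0006786025) = 0.03111.
z* for 95% confidence is 1.960, so the margin of error is 1.960 × 0.03111 = 0.06098.
Point estimate p̂₁ − p̂₂ = 0.8500 − 0.5750 = 0.2750.
0.2750 ± 0.06098 → (0.214, 0.336).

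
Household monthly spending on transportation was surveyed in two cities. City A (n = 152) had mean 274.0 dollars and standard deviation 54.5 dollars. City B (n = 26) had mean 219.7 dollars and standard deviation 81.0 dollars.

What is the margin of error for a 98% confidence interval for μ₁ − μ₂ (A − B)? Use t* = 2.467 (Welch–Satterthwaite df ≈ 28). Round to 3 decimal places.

40.678

Standard errors of each mean: 54.5/√152 = 4.4205 and 81.0/√26 = 15.8854.
SE(x̄₁ − x̄₂) = √(4.4205² + 15.8854²) = 16.4890 for independent samples with unequal variances.
With t* = 2.467, the margin is 2.467 × 16.4890 = 40.6784.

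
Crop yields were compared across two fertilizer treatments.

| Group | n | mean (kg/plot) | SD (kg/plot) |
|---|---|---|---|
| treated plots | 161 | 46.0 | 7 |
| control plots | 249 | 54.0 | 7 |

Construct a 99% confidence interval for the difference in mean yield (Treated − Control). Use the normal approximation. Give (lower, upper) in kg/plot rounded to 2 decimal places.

(-9.82, -6.18)

Standard errors of each mean: 7/√161 = 0.5517 and 7/√249 = 0.4436.
SE(x̄₁ − x̄₂) = √(0.5517² + 0.4436²) = 0.7079 for independent samples with unequal variances.
With z* = 2.576, the margin is 2.576 × 0.7079 = 1.8236.
x̄₁ − x̄₂ = 46.0 − 54.0 = -8.0000; the interval is -8.0000 ± 1.8236 = (-9.82, -6.18).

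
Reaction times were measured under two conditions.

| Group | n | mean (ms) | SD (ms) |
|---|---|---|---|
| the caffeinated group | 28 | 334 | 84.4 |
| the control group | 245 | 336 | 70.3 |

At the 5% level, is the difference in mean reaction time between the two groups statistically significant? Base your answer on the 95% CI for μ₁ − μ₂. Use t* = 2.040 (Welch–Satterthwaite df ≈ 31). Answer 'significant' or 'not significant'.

SE₁ = s₁/√n₁ = 84.4/√28 = 15.9501; SE₂ = 70.3/√245 = 4.4913.
Independent samples, unequal variances: SE_diff = √(SE₁² + SE₂²) = √(254.40569001 + 20.17177569) = 16.5704.
t* = 2.040, so margin of error = 2.040 × 16.5704 = 33.8036.
Difference in means = 334 − 336 = -2.0000.
-2.0000 ± 33.8036 → (-35.8036, 31.8036).
The interval (-35.8036, 31.8036) contains 0, so the difference is not significant.

not significant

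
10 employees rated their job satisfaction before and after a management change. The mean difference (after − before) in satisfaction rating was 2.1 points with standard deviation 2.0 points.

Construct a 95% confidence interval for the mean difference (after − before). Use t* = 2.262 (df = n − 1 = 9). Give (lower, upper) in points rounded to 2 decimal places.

(0.67, 3.53)

This is a matched-pairs design, so SE = s_d/√n = 2.0/√10 = 0.6325.
Margin = 2.262 × 0.6325 = 1.4307; the interval is 2.1 ± 1.4307 = (0.67, 3.53).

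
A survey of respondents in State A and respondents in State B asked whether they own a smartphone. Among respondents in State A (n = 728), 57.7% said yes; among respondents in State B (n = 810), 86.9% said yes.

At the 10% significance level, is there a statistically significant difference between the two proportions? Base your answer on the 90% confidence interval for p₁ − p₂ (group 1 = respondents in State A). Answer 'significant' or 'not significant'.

The two standard errors are √(0.5770×0.4230/728) = 0.01831 and √(0.8690×0.1310/810) = 0.01186.
Because the samples are independent, SE_diff = √(0.01831² + 0.01186²) = 0.02182.
Using z* = 1.645 for 90%, ME = 1.645 × 0.02182 = 0.03589.
p̂₁ − p̂₂ = -0.2920; interval -0.2920 ± 0.03589 gives (-0.32789, -0.25611).
The interval (-0.32789, -0.25611) does not contain 0, so the difference is significant.

significant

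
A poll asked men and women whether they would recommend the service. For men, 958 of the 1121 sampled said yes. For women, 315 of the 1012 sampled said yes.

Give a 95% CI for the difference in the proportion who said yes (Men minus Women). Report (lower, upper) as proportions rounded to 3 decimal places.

(0.508, 0.579)

p̂₁ = 958/1121 = 0.8546 and p̂₂ = 315/1012 = 0.3113.
SE₁ = √(p̂₁(1−p̂₁)/n₁) = √(0.8546·0.1454/1121) = 0.01053; SE₂ = √(0.3113·0.6887/1012) = 0.01456.
Independent samples: SE of the difference = √(SE₁² + SE₂²) = √(0.0001108809 + 0.0002119936) = 0.01797.
z* for 95% confidence is 1.960, so the margin of error is 1.960 × 0.01797 = 0.03522.
Point estimate p̂₁ − p̂₂ = 0.8546 − 0.3113 = 0.5433.
0.5433 ± 0.03522 → (0.508, 0.579).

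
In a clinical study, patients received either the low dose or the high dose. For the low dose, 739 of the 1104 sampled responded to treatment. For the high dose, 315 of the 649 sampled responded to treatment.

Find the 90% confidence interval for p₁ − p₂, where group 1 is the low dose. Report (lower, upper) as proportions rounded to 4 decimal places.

p̂₁ = 739/1104 = 0.6694 and p̂₂ = 315/649 = 0.4854.
SE₁ = √(p̂₁(1−p̂₁)/n₁) = √(0.6694·0.3306/1104) = 0.01416; SE₂ = √(0.4854·0.5146/649) = 0.01962.
Independent samples: SE of the difference = √(SE₁² + SE₂²) = √(0.0002005056 + 0.0003849444) = 0.02420.
z* for 90% confidence is 1.645, so the margin of error is 1.645 × 0.02420 = 0.03981.
Point estimate p̂₁ − p̂₂ = 0.6694 − 0.4854 = 0.1840.
0.1840 ± 0.03981 → (0.1442, 0.2238).

(0.1442, 0.2238)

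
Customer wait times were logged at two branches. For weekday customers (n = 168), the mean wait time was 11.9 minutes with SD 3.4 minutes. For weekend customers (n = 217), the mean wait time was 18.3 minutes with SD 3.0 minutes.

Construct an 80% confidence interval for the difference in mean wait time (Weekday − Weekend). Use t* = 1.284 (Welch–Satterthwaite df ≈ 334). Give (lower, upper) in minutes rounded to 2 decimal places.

(-6.83, -5.97)

Per-group SEs: s₁/√n₁ = 3.4/√168 = 0.2623, s₂/√n₂ = 3.0/√217 = 0.2037.
Unpooled SE of the difference: √(0.06880129 + 0.04149369) = 0.3321.
Margin of error = t* · SE = 1.284 × 0.3321 = 0.4264.
x̄₁ − x̄₂ = 11.9 − 18.3 = -6.4000.
CI: -6.4000 ± 0.4264 = (-6.83, -5.97).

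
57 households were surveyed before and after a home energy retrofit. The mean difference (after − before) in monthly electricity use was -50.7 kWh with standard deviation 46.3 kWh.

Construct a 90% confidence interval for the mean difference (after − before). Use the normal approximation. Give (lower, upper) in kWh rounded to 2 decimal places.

Paired design: SE = s_d/√n = 46.3/√57 = 6.1326.
z* = 1.645; margin of error = 1.645 × 6.1326 = 10.0881.
-50.7 ± 10.0881 → (-60.79, -40.61).

(-60.79, -40.61)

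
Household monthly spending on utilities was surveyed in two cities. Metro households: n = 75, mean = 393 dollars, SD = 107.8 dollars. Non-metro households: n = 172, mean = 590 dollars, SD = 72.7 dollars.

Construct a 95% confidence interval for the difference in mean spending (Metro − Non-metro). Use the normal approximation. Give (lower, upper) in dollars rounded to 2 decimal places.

(-223.71, -170.29)

Standard errors of each mean: 107.8/√75 = 12.4477 and 72.7/√172 = 5.5433.
SE(x̄₁ − x̄₂) = √(12.4477² + 5.5433²) = 13.6262 for independent samples with unequal variances.
With z* = 1.960, the margin is 1.960 × 13.6262 = 26.7074.
x̄₁ − x̄₂ = 393 − 590 = -197.0000; the interval is -197.0000 ± 26.7074 = (-223.71, -170.29).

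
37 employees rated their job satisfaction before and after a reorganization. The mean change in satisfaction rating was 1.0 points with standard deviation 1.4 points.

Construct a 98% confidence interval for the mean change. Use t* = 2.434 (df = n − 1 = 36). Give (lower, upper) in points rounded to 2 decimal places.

(0.44, 1.56)

This is a matched-pairs design, so SE = s_d/√n = 1.4/√37 = 0.2302.
Margin = 2.434 × 0.2302 = 0.5603; the interval is 1.0 ± 0.5603 = (0.44, 1.56).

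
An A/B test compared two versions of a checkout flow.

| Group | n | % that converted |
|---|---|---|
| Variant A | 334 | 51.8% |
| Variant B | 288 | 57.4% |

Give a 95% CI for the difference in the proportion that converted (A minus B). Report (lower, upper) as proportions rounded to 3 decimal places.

(-0.134, 0.022)

The two standard errors are √(0.5180×0.4820/334) = 0.02734 and √(0.5740×0.4260/288) = 0.02914.
Because the samples are independent, SE_diff = √(0.02734² + 0.02914²) = 0.03996.
Using z* = 1.960 for 95%, ME = 1.960 × 0.03996 = 0.07832.
p̂₁ − p̂₂ = -0.0560; interval -0.0560 ± 0.07832 gives (-0.134, 0.022).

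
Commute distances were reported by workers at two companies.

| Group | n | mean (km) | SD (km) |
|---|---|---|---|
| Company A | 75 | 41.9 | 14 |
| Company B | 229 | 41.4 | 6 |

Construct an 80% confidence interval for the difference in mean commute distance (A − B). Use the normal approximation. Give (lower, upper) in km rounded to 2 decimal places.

(-1.63, 2.63)

SE₁ = s₁/√n₁ = 14/√75 = 1.6166; SE₂ = 6/√229 = 0.3965.
Independent samples, unequal variances: SE_diff = √(SE₁² + SE₂²) = √(2.61339556 + 0.15721225) = 1.6645.
z* = 1.282, so margin of error = 1.282 × 1.6645 = 2.1339.
Difference in means = 41.9 − 41.4 = 0.5000.
0.5000 ± 2.1339 → (-1.63, 2.63).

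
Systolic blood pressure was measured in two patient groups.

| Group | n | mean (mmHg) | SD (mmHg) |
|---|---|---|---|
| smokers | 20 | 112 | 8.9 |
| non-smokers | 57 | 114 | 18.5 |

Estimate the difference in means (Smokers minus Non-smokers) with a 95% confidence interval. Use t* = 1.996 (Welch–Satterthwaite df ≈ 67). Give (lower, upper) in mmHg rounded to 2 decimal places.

Standard errors of each mean: 8.9/√20 = 1.9901 and 18.5/√57 = 2.4504.
SE(x̄₁ − x̄₂) = √(1.9901² + 2.4504²) = 3.1567 for independent samples with unequal variances.
With t* = 1.996, the margin is 1.996 × 3.1567 = 6.3008.
x̄₁ − x̄₂ = 112 − 114 = -2.0000; the interval is -2.0000 ± 6.3008 = (-8.30, 4.30).

(-8.30, 4.30)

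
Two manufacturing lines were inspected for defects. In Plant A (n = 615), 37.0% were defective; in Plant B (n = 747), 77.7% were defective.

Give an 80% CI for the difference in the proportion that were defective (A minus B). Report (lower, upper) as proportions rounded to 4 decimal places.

Each SE is √(p̂(1−p̂)/n): √(0.3700·0.6300/615) = 0.01947 and √(0.7770·0.2230/747) = 0.01523.
SE(p̂₁ − p̂₂) = √(SE₁² + SE₂²) = √(0.0003790809 + 0.0002319529) = 0.02472, since the two samples are independent.
At 80% confidence z* = 1.282; margin = 1.282 × 0.02472 = 0.03169.
The difference is 0.3700 − 0.7770 = -0.4070, so the interval is -0.4070 ± 0.03169 = (-0.4387, -0.3753).

(-0.4387, -0.3753)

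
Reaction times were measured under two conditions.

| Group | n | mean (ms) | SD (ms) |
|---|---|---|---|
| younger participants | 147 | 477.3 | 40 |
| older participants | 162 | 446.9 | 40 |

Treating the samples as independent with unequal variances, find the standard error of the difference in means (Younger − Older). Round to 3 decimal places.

Per-group SEs: s₁/√n₁ = 40/√147 = 3.2991, s₂/√n₂ = 40/√162 = 3.1427.
Unpooled SE of the difference: √(10.88406081 + 9.87656329) = 4.5564.

4.556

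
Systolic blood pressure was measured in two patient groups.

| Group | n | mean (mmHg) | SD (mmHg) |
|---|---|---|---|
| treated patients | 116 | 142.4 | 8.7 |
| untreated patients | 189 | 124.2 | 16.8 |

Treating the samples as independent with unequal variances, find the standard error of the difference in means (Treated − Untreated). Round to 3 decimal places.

1.465

SE₁ = s₁/√n₁ = 8.7/√116 = 0.8078; SE₂ = 16.8/√189 = 1.2220.
Independent samples, unequal variances: SE_diff = √(SE₁² + SE₂²) = √(0.65254084 + 1.493284) = 1.4649.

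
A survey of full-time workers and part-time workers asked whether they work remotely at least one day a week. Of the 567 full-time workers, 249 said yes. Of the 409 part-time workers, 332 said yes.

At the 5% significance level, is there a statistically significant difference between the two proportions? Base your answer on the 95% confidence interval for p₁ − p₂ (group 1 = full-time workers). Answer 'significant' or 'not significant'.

First, p̂₁ = 249/567 = 0.4392; p̂₂ = 332/409 = 0.8117.
The two standard errors are √(0.4392×0.5608/567) = 0.02084 and √(0.8117×0.1883/409) = 0.01933.
Because the samples are independent, SE_diff = √(0.02084² + 0.01933²) = 0.02842.
Using z* = 1.960 for 95%, ME = 1.960 × 0.02842 = 0.05570.
p̂₁ − p̂₂ = -0.3725; interval -0.3725 ± 0.05570 gives (-0.42820, -0.31680).
The interval (-0.42820, -0.31680) does not contain 0, so the difference is significant.

significant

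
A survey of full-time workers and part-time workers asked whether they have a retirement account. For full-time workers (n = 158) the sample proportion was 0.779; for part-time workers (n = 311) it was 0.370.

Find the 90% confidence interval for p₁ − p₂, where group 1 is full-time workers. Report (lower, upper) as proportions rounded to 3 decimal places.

(0.338, 0.480)

The two standard errors are √(0.7790×0.2210/158) = 0.03301 and √(0.3700×0.6300/311) = 0.02738.
Because the samples are independent, SE_diff = √(0.03301² + 0.02738²) = 0.04289.
Using z* = 1.645 for 90%, ME = 1.645 × 0.04289 = 0.07055.
p̂₁ − p̂₂ = 0.4090; interval 0.4090 ± 0.07055 gives (0.338, 0.480).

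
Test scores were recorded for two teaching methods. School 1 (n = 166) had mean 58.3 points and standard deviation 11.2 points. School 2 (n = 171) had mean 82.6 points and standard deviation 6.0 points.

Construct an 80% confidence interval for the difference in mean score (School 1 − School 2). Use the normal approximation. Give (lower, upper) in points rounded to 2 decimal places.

SE₁ = s₁/√n₁ = 11.2/√166 = 0.8693; SE₂ = 6.0/√171 = 0.4588.
Independent samples, unequal variances: SE_diff = √(SE₁² + SE₂²) = √(0.75568249 + 0.21049744) = 0.9829.
z* = 1.282, so margin of error = 1.282 × 0.9829 = 1.2601.
Difference in means = 58.3 − 82.6 = -24.3000.
-24.3000 ± 1.2601 → (-25.56, -23.04).

(-25.56, -23.04)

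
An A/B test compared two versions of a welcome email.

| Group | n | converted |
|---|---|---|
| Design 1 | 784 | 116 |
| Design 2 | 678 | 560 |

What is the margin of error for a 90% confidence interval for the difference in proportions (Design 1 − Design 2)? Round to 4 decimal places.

p̂₁ = 116/784 = 0.1480 and p̂₂ = 560/678 = 0.8260.
SE₁ = √(p̂₁(1−p̂₁)/n₁) = √(0.1480·0.8520/784) = 0.01268; SE₂ = √(0.8260·0.1740/678) = 0.01456.
Independent samples: SE of the difference = √(SE₁² + SE₂²) = √(0.0001607824 + 0.0002119936) = 0.01931.
z* for 90% confidence is 1.645, so the margin of error is 1.645 × 0.01931 = 0.03176.

0.0318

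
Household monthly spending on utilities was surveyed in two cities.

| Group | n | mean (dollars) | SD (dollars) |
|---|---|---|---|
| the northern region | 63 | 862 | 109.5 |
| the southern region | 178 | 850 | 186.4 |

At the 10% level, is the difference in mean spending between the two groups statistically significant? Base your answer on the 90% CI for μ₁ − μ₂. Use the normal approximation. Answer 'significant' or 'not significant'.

not significant

Per-group SEs: s₁/√n₁ = 109.5/√63 = 13.7957, s₂/√n₂ = 186.4/√178 = 13.9713.
Unpooled SE of the difference: √(190.32133849 + 195.19722369) = 19.6346.
Margin of error = z* · SE = 1.645 × 19.6346 = 32.2989.
x̄₁ − x̄₂ = 862 − 850 = 12.0000.
CI: 12.0000 ± 32.2989 = (-20.2989, 44.2989).
The interval (-20.2989, 44.2989) contains 0, so the difference is not significant.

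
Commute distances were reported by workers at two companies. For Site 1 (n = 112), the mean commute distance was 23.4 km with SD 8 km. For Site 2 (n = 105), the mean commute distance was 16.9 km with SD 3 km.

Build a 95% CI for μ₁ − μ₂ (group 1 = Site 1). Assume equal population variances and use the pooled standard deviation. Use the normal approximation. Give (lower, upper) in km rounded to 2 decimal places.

(4.87, 8.13)

Pooled variance s_p² = [111·8² + 104·3²] / (112+105−2) = 37.3953, so s_p = 6.1152.
SE_diff = s_p·√(1/n₁ + 1/n₂) = 6.1152·√(1/112 + 1/105) = 0.8307.
z* = 1.960; margin = 1.960 × 0.8307 = 1.6282.
Difference = 23.4 − 16.9 = 6.5000.
6.5000 ± 1.6282 → (4.87, 8.13).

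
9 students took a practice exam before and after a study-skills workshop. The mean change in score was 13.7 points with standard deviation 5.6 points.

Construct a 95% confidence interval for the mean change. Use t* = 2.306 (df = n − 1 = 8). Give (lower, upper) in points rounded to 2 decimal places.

Paired design: SE = s_d/√n = 5.6/√9 = 1.8667.
t* = 2.306; margin of error = 2.306 × 1.8667 = 4.3046.
13.7 ± 4.3046 → (9.40, 18.00).

(9.40, 18.00)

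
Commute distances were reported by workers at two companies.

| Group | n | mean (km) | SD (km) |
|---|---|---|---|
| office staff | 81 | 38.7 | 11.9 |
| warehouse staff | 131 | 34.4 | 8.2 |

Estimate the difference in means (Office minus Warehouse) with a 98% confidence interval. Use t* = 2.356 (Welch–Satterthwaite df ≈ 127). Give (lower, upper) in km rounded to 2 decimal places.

Standard errors of each mean: 11.9/√81 = 1.3222 and 8.2/√131 = 0.7164.
SE(x̄₁ − x̄₂) = √(1.3222² + 0.7164²) = 1.5038 for independent samples with unequal variances.
With t* = 2.356, the margin is 2.356 × 1.5038 = 3.5430.
x̄₁ − x̄₂ = 38.7 − 34.4 = 4.3000; the interval is 4.3000 ± 3.5430 = (0.76, 7.84).

(0.76, 7.84)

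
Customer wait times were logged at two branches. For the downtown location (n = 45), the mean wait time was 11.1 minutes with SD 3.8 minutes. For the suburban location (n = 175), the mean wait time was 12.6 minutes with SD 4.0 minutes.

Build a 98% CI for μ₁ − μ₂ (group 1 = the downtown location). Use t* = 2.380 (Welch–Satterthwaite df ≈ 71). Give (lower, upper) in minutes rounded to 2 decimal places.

Standard errors of each mean: 3.8/√45 = 0.5665 and 4.0/√175 = 0.3024.
SE(x̄₁ − x̄₂) = √(0.5665² + 0.3024²) = 0.6422 for independent samples with unequal variances.
With t* = 2.380, the margin is 2.380 × 0.6422 = 1.5284.
x̄₁ − x̄₂ = 11.1 − 12.6 = -1.5000; the interval is -1.5000 ± 1.5284 = (-3.03, 0.03).

(-3.03, 0.03)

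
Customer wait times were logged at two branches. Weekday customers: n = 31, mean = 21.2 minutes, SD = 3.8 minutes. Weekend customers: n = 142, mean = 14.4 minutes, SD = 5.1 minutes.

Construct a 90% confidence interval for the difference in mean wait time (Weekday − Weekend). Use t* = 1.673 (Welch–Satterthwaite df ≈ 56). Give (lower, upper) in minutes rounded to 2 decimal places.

(5.45, 8.15)

Standard errors of each mean: 3.8/√31 = 0.6825 and 5.1/√142 = 0.4280.
SE(x̄₁ − x̄₂) = √(0.6825² + 0.4280²) = 0.8056 for independent samples with unequal variances.
With t* = 1.673, the margin is 1.673 × 0.8056 = 1.3478.
x̄₁ − x̄₂ = 21.2 − 14.4 = 6.8000; the interval is 6.8000 ± 1.3478 = (5.45, 8.15).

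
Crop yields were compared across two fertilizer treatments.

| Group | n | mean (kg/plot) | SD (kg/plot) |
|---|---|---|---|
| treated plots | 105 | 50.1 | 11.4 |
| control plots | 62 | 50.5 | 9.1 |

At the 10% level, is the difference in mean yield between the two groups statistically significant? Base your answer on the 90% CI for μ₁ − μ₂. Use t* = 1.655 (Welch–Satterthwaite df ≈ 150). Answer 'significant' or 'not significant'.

SE₁ = s₁/√n₁ = 11.4/√105 = 1.1125; SE₂ = 9.1/√62 = 1.1557.
Independent samples, unequal variances: SE_diff = √(SE₁² + SE₂²) = √(1.23765625 + 1.33564249) = 1.6042.
t* = 1.655, so margin of error = 1.655 × 1.6042 = 2.6550.
Difference in means = 50.1 − 50.5 = -0.4000.
-0.4000 ± 2.6550 → (-3.0550, 2.2550).
The interval (-3.0550, 2.2550) contains 0, so the difference is not significant.

not significant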